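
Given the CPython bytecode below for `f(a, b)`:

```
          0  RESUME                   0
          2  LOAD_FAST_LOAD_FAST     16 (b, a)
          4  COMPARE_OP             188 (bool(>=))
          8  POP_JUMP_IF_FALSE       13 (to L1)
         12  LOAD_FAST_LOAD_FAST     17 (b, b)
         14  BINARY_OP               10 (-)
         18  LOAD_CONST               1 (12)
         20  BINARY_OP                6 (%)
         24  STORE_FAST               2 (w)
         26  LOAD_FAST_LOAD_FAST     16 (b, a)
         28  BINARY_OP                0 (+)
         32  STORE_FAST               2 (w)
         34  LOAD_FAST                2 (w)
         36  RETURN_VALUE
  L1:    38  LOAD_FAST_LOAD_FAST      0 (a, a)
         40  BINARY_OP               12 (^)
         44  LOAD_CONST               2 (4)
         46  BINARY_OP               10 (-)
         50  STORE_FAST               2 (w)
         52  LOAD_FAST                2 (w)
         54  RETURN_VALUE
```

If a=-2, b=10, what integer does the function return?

8

LOAD_FAST_LOAD_FAST b,a → push 10,-2. Stack: [10, -2]
COMPARE_OP bool(>=) → 10 vs -2 = True. Stack: [True]
POP_JUMP_IF_FALSE → pop True; no jump. Stack: []
LOAD_FAST_LOAD_FAST b,b → push 10,10. Stack: [10, 10]
BINARY_OP - → 10 - 10 = 0. Stack: [0]
LOAD_CONST → push 12. Stack: [0, 12]
BINARY_OP % → 0 % 12 = 0. Stack: [0]
STORE_FAST w → w=0. Stack: []
LOAD_FAST_LOAD_FAST b,a → push 10,-2. Stack: [10, -2]
BINARY_OP + → 10 + -2 = 8. Stack: [8]
STORE_FAST w → w=8. Stack: []
LOAD_FAST w → push 8. Stack: [8]
RETURN_VALUE → return 8.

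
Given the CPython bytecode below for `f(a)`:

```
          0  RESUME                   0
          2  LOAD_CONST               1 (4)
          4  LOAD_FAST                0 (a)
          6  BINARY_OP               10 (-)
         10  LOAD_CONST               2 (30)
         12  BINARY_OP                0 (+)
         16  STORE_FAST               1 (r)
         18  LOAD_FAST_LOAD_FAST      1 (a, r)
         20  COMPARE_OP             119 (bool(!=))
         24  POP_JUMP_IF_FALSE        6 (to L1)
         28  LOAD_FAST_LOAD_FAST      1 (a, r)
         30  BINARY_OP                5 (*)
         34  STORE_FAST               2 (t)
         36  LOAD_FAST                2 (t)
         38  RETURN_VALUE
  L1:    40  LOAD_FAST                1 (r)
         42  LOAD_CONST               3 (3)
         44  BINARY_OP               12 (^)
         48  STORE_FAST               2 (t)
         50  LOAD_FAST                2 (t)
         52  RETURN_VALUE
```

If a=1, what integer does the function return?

LOAD_CONST → push 4. Stack: [4]
LOAD_FAST a → push 1. Stack: [4, 1]
BINARY_OP - → 4 - 1 = 3. Stack: [3]
LOAD_CONST → push 30. Stack: [3, 30]
BINARY_OP + → 3 + 30 = 33. Stack: [33]
STORE_FAST r → r=33. Stack: []
LOAD_FAST_LOAD_FAST a,r → push 1,33. Stack: [1, 33]
COMPARE_OP bool(!=) → 1 vs 33 = True. Stack: [True]
POP_JUMP_IF_FALSE → pop True; no jump. Stack: []
LOAD_FAST_LOAD_FAST a,r → push 1,33. Stack: [1, 33]
BINARY_OP * → 1 * 33 = 33. Stack: [33]
STORE_FAST t → t=33. Stack: []
LOAD_FAST t → push 33. Stack: [33]
RETURN_VALUE → return 33.

33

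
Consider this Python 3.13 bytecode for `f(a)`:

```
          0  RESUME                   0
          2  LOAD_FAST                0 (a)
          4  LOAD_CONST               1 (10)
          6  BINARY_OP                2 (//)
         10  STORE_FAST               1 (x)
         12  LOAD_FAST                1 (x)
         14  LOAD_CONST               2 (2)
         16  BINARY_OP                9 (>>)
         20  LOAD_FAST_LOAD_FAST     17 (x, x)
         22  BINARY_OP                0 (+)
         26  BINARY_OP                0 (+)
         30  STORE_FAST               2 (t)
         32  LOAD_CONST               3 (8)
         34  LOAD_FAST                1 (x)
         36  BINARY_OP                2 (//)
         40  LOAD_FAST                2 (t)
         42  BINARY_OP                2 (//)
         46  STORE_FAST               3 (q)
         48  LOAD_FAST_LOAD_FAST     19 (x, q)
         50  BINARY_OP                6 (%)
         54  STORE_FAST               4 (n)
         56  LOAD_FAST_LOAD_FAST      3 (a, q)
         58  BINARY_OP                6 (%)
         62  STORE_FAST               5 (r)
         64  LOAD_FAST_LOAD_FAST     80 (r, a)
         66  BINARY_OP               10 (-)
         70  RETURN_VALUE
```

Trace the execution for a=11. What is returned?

LOAD_FAST a → push 11. Stack: [11]
LOAD_CONST → push 10. Stack: [11, 10]
BINARY_OP // → 11 // 10 = 1. Stack: [1]
STORE_FAST x → x=1. Stack: []
LOAD_FAST x → push 1. Stack: [1]
LOAD_CONST → push 2. Stack: [1, 2]
BINARY_OP >> → 1 >> 2 = 0. Stack: [0]
LOAD_FAST_LOAD_FAST x,x → push 1,1. Stack: [0, 1, 1]
BINARY_OP + → 1 + 1 = 2. Stack: [0, 2]
BINARY_OP + → 0 + 2 = 2. Stack: [2]
STORE_FAST t → t=2. Stack: []
LOAD_CONST → push 8. Stack: [8]
LOAD_FAST x → push 1. Stack: [8, 1]
BINARY_OP // → 8 // 1 = 8. Stack: [8]
LOAD_FAST t → push 2. Stack: [8, 2]
BINARY_OP // → 8 // 2 = 4. Stack: [4]
STORE_FAST q → q=4. Stack: []
LOAD_FAST_LOAD_FAST x,q → push 1,4. Stack: [1, 4]
BINARY_OP % → 1 % 4 = 1. Stack: [1]
STORE_FAST n → n=1. Stack: []
LOAD_FAST_LOAD_FAST a,q → push 11,4. Stack: [11, 4]
BINARY_OP % → 11 % 4 = 3. Stack: [3]
STORE_FAST r → r=3. Stack: []
LOAD_FAST_LOAD_FAST r,a → push 3,11. Stack: [3, 11]
BINARY_OP - → 3 - 11 = -8. Stack: [-8]
RETURN_VALUE → return -8.

-8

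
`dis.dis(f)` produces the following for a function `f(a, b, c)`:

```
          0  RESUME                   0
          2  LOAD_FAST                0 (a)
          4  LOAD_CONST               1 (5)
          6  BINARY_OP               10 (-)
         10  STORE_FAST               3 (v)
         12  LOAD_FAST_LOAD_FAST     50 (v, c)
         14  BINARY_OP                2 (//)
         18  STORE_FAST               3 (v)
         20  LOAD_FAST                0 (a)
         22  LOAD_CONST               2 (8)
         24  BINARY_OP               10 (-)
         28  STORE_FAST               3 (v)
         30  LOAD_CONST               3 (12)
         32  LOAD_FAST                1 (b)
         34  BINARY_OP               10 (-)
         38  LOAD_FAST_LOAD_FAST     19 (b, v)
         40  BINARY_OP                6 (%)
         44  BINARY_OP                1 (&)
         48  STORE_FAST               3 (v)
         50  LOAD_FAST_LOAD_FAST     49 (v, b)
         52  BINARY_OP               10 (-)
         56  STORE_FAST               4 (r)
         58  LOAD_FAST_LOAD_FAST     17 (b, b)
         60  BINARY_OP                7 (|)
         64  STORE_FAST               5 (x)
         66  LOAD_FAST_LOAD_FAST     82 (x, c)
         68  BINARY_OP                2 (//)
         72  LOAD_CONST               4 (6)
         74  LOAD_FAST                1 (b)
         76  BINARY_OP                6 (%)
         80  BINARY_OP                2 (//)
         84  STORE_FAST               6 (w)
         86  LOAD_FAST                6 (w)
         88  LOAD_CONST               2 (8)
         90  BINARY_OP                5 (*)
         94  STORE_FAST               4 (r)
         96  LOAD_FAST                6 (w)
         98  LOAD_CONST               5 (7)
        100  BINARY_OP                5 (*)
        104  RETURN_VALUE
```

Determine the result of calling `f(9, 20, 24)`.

LOAD_FAST a → push 9. Stack: [9]
LOAD_CONST → push 5. Stack: [9, 5]
BINARY_OP - → 9 - 5 = 4. Stack: [4]
STORE_FAST v → v=4. Stack: []
LOAD_FAST_LOAD_FAST v,c → push 4,24. Stack: [4, 24]
BINARY_OP // → 4 // 24 = 0. Stack: [0]
STORE_FAST v → v=0. Stack: []
LOAD_FAST a → push 9. Stack: [9]
LOAD_CONST → push 8. Stack: [9, 8]
BINARY_OP - → 9 - 8 = 1. Stack: [1]
STORE_FAST v → v=1. Stack: []
LOAD_CONST → push 12. Stack: [12]
LOAD_FAST b → push 20. Stack: [12, 20]
BINARY_OP - → 12 - 20 = -8. Stack: [-8]
LOAD_FAST_LOAD_FAST b,v → push 20,1. Stack: [-8, 20, 1]
BINARY_OP % → 20 % 1 = 0. Stack: [-8, 0]
BINARY_OP & → -8 & 0 = 0. Stack: [0]
STORE_FAST v → v=0. Stack: []
LOAD_FAST_LOAD_FAST v,b → push 0,20. Stack: [0, 20]
BINARY_OP - → 0 - 20 = -20. Stack: [-20]
STORE_FAST r → r=-20. Stack: []
LOAD_FAST_LOAD_FAST b,b → push 20,20. Stack: [20, 20]
BINARY_OP | → 20 | 20 = 20. Stack: [20]
STORE_FAST x → x=20. Stack: []
LOAD_FAST_LOAD_FAST x,c → push 20,24. Stack: [20, 24]
BINARY_OP // → 20 // 24 = 0. Stack: [0]
LOAD_CONST → push 6. Stack: [0, 6]
LOAD_FAST b → push 20. Stack: [0, 6, 20]
BINARY_OP % → 6 % 20 = 6. Stack: [0, 6]
BINARY_OP // → 0 // 6 = 0. Stack: [0]
STORE_FAST w → w=0. Stack: []
LOAD_FAST w → push 0. Stack: [0]
LOAD_CONST → push 8. Stack: [0, 8]
BINARY_OP * → 0 * 8 = 0. Stack: [0]
STORE_FAST r → r=0. Stack: []
LOAD_FAST w → push 0. Stack: [0]
LOAD_CONST → push 7. Stack: [0, 7]
BINARY_OP * → 0 * 7 = 0. Stack: [0]
RETURN_VALUE → return 0.

0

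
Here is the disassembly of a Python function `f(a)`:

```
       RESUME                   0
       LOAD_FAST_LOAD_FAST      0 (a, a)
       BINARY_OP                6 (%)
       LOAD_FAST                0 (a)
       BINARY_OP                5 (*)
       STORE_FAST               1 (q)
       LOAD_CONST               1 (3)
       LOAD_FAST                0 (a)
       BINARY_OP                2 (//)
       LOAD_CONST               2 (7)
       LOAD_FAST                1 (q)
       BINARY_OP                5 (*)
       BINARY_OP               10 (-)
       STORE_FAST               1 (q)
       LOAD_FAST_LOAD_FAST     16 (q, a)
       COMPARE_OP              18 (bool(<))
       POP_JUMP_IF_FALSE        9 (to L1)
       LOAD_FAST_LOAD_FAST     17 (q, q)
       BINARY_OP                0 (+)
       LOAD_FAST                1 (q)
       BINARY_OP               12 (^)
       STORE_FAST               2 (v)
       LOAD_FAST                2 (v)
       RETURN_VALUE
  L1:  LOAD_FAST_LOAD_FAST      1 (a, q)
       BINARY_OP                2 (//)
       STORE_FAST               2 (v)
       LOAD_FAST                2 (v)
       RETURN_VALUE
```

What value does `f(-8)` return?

8

LOAD_FAST_LOAD_FAST a,a → push -8,-8. Stack: [-8, -8]
BINARY_OP % → -8 % -8 = 0. Stack: [0]
LOAD_FAST a → push -8. Stack: [0, -8]
BINARY_OP * → 0 * -8 = 0. Stack: [0]
STORE_FAST q → q=0. Stack: []
LOAD_CONST → push 3. Stack: [3]
LOAD_FAST a → push -8. Stack: [3, -8]
BINARY_OP // → 3 // -8 = -1. Stack: [-1]
LOAD_CONST → push 7. Stack: [-1, 7]
LOAD_FAST q → push 0. Stack: [-1, 7, 0]
BINARY_OP * → 7 * 0 = 0. Stack: [-1, 0]
BINARY_OP - → -1 - 0 = -1. Stack: [-1]
STORE_FAST q → q=-1. Stack: []
LOAD_FAST_LOAD_FAST q,a → push -1,-8. Stack: [-1, -8]
COMPARE_OP bool(<) → -1 vs -8 = False. Stack: [False]
POP_JUMP_IF_FALSE → pop False; jump. Stack: []
LOAD_FAST_LOAD_FAST a,q → push -8,-1. Stack: [-8, -1]
BINARY_OP // → -8 // -1 = 8. Stack: [8]
STORE_FAST v → v=8. Stack: []
LOAD_FAST v → push 8. Stack: [8]
RETURN_VALUE → return 8.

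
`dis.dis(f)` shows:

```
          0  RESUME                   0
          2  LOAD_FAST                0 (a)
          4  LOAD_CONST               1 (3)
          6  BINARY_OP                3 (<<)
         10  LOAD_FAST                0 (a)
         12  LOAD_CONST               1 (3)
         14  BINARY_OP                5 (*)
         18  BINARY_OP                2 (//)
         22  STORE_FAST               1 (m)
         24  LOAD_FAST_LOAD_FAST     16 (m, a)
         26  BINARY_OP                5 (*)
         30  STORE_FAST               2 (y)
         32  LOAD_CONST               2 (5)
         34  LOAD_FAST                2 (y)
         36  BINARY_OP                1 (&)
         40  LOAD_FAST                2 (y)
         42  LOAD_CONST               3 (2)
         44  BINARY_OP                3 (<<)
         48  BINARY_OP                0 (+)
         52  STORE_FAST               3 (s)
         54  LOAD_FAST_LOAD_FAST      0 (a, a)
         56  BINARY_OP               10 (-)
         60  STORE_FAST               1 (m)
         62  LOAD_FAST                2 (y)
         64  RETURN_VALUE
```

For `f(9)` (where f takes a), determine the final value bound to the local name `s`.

72

LOAD_FAST a → push 9. Stack: [9]
LOAD_CONST → push 3. Stack: [9, 3]
BINARY_OP << → 9 << 3 = 72. Stack: [72]
LOAD_FAST a → push 9. Stack: [72, 9]
LOAD_CONST → push 3. Stack: [72, 9, 3]
BINARY_OP * → 9 * 3 = 27. Stack: [72, 27]
BINARY_OP // → 72 // 27 = 2. Stack: [2]
STORE_FAST m → m=2. Stack: []
LOAD_FAST_LOAD_FAST m,a → push 2,9. Stack: [2, 9]
BINARY_OP * → 2 * 9 = 18. Stack: [18]
STORE_FAST y → y=18. Stack: []
LOAD_CONST → push 5. Stack: [5]
LOAD_FAST y → push 18. Stack: [5, 18]
BINARY_OP & → 5 & 18 = 0. Stack: [0]
LOAD_FAST y → push 18. Stack: [0, 18]
LOAD_CONST → push 2. Stack: [0, 18, 2]
BINARY_OP << → 18 << 2 = 72. Stack: [0, 72]
BINARY_OP + → 0 + 72 = 72. Stack: [72]
STORE_FAST s → s=72. Stack: []
LOAD_FAST_LOAD_FAST a,a → push 9,9. Stack: [9, 9]
BINARY_OP - → 9 - 9 = 0. Stack: [0]
STORE_FAST m → m=0. Stack: []
LOAD_FAST y → push 18. Stack: [18]
RETURN_VALUE → return 18.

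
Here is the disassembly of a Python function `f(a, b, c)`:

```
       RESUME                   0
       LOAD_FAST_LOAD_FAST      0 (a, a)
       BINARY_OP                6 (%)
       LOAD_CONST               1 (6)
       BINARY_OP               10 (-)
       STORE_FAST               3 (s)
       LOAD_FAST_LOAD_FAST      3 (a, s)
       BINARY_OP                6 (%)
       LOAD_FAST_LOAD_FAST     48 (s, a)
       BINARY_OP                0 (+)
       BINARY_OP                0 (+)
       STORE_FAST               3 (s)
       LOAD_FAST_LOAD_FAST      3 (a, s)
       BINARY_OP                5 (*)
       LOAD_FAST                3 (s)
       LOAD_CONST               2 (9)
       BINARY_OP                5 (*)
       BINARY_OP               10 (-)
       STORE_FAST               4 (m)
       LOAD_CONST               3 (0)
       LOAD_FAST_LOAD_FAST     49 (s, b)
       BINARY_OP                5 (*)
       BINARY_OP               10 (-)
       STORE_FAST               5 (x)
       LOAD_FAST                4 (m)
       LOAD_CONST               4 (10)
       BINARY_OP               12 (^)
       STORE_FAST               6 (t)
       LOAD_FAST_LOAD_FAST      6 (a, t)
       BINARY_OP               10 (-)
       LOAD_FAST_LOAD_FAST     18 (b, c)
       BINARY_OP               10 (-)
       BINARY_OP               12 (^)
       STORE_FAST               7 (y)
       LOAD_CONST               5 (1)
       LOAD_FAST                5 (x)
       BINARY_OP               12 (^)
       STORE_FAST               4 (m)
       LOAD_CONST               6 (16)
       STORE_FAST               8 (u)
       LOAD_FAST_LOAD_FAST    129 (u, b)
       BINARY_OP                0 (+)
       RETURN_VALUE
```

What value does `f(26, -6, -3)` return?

LOAD_FAST_LOAD_FAST a,a → push 26,26. Stack: [26, 26]
BINARY_OP % → 26 % 26 = 0. Stack: [0]
LOAD_CONST → push 6. Stack: [0, 6]
BINARY_OP - → 0 - 6 = -6. Stack: [-6]
STORE_FAST s → s=-6. Stack: []
LOAD_FAST_LOAD_FAST a,s → push 26,-6. Stack: [26, -6]
BINARY_OP % → 26 % -6 = -4. Stack: [-4]
LOAD_FAST_LOAD_FAST s,a → push -6,26. Stack: [-4, -6, 26]
BINARY_OP + → -6 + 26 = 20. Stack: [-4, 20]
BINARY_OP + → -4 + 20 = 16. Stack: [16]
STORE_FAST s → s=16. Stack: []
LOAD_FAST_LOAD_FAST a,s → push 26,16. Stack: [26, 16]
BINARY_OP * → 26 * 16 = 416. Stack: [416]
LOAD_FAST s → push 16. Stack: [416, 16]
LOAD_CONST → push 9. Stack: [416, 16, 9]
BINARY_OP * → 16 * 9 = 144. Stack: [416, 144]
BINARY_OP - → 416 - 144 = 272. Stack: [272]
STORE_FAST m → m=272. Stack: []
LOAD_CONST → push 0. Stack: [0]
LOAD_FAST_LOAD_FAST s,b → push 16,-6. Stack: [0, 16, -6]
BINARY_OP * → 16 * -6 = -96. Stack: [0, -96]
BINARY_OP - → 0 - -96 = 96. Stack: [96]
STORE_FAST x → x=96. Stack: []
LOAD_FAST m → push 272. Stack: [272]
LOAD_CONST → push 10. Stack: [272, 10]
BINARY_OP ^ → 272 ^ 10 = 282. Stack: [282]
STORE_FAST t → t=282. Stack: []
LOAD_FAST_LOAD_FAST a,t → push 26,282. Stack: [26, 282]
BINARY_OP - → 26 - 282 = -256. Stack: [-256]
LOAD_FAST_LOAD_FAST b,c → push -6,-3. Stack: [-256, -6, -3]
BINARY_OP - → -6 - -3 = -3. Stack: [-256, -3]
BINARY_OP ^ → -256 ^ -3 = 253. Stack: [253]
STORE_FAST y → y=253. Stack: []
LOAD_CONST → push 1. Stack: [1]
LOAD_FAST x → push 96. Stack: [1, 96]
BINARY_OP ^ → 1 ^ 96 = 97. Stack: [97]
STORE_FAST m → m=97. Stack: []
LOAD_CONST → push 16. Stack: [16]
STORE_FAST u → u=16. Stack: []
LOAD_FAST_LOAD_FAST u,b → push 16,-6. Stack: [16, -6]
BINARY_OP + → 16 + -6 = 10. Stack: [10]
RETURN_VALUE → return 10.

10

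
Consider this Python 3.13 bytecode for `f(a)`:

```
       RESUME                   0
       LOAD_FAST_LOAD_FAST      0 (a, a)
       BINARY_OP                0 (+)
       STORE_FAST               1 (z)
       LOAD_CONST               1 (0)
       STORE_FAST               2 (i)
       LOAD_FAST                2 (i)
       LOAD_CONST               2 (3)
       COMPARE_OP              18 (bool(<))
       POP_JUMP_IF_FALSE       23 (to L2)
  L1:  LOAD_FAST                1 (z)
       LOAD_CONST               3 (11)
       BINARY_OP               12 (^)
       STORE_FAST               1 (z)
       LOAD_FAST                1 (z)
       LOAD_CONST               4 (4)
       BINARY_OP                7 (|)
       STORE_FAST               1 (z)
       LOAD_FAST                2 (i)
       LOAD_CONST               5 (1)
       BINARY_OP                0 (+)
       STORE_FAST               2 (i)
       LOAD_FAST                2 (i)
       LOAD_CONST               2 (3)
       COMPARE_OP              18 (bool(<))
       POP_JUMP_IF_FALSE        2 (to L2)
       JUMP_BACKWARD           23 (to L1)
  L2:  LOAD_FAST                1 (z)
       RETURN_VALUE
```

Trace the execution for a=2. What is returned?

15

LOAD_FAST_LOAD_FAST a,a → push 2,2. Stack: [2, 2]
BINARY_OP + → 2 + 2 = 4. Stack: [4]
STORE_FAST z → z=4. Stack: []
LOAD_CONST → push 0. Stack: [0]
STORE_FAST i → i=0. Stack: []
LOAD_FAST i → push 0. Stack: [0]
LOAD_CONST → push 3. Stack: [0, 3]
COMPARE_OP bool(<) → 0 vs 3 = True. Stack: [True]
POP_JUMP_IF_FALSE → pop True; no jump. Stack: []
LOAD_FAST z → push 4. Stack: [4]
LOAD_CONST → push 11. Stack: [4, 11]
BINARY_OP ^ → 4 ^ 11 = 15. Stack: [15]
STORE_FAST z → z=15. Stack: []
LOAD_FAST z → push 15. Stack: [15]
LOAD_CONST → push 4. Stack: [15, 4]
BINARY_OP | → 15 | 4 = 15. Stack: [15]
STORE_FAST z → z=15. Stack: []
LOAD_FAST i → push 0. Stack: [0]
LOAD_CONST → push 1. Stack: [0, 1]
BINARY_OP + → 0 + 1 = 1. Stack: [1]
STORE_FAST i → i=1. Stack: []
LOAD_FAST i → push 1. Stack: [1]
LOAD_CONST → push 3. Stack: [1, 3]
COMPARE_OP bool(<) → 1 vs 3 = True. Stack: [True]
POP_JUMP_IF_FALSE → pop True; no jump. Stack: []
LOAD_FAST z → push 15. Stack: [15]
LOAD_CONST → push 11. Stack: [15, 11]
BINARY_OP ^ → 15 ^ 11 = 4. Stack: [4]
STORE_FAST z → z=4. Stack: []
LOAD_FAST z → push 4. Stack: [4]
LOAD_CONST → push 4. Stack: [4, 4]
BINARY_OP | → 4 | 4 = 4. Stack: [4]
STORE_FAST z → z=4. Stack: []
LOAD_FAST i → push 1. Stack: [1]
LOAD_CONST → push 1. Stack: [1, 1]
BINARY_OP + → 1 + 1 = 2. Stack: [2]
STORE_FAST i → i=2. Stack: []
LOAD_FAST i → push 2. Stack: [2]
LOAD_CONST → push 3. Stack: [2, 3]
COMPARE_OP bool(<) → 2 vs 3 = True. Stack: [True]
POP_JUMP_IF_FALSE → pop True; no jump. Stack: []
LOAD_FAST z → push 4. Stack: [4]
LOAD_CONST → push 11. Stack: [4, 11]
BINARY_OP ^ → 4 ^ 11 = 15. Stack: [15]
STORE_FAST z → z=15. Stack: []
LOAD_FAST z → push 15. Stack: [15]
LOAD_CONST → push 4. Stack: [15, 4]
BINARY_OP | → 15 | 4 = 15. Stack: [15]
STORE_FAST z → z=15. Stack: []
LOAD_FAST i → push 2. Stack: [2]
LOAD_CONST → push 1. Stack: [2, 1]
BINARY_OP + → 2 + 1 = 3. Stack: [3]
STORE_FAST i → i=3. Stack: []
LOAD_FAST i → push 3. Stack: [3]
LOAD_CONST → push 3. Stack: [3, 3]
COMPARE_OP bool(<) → 3 vs 3 = False. Stack: [False]
POP_JUMP_IF_FALSE → pop False; jump. Stack: []
LOAD_FAST z → push 15. Stack: [15]
RETURN_VALUE → return 15.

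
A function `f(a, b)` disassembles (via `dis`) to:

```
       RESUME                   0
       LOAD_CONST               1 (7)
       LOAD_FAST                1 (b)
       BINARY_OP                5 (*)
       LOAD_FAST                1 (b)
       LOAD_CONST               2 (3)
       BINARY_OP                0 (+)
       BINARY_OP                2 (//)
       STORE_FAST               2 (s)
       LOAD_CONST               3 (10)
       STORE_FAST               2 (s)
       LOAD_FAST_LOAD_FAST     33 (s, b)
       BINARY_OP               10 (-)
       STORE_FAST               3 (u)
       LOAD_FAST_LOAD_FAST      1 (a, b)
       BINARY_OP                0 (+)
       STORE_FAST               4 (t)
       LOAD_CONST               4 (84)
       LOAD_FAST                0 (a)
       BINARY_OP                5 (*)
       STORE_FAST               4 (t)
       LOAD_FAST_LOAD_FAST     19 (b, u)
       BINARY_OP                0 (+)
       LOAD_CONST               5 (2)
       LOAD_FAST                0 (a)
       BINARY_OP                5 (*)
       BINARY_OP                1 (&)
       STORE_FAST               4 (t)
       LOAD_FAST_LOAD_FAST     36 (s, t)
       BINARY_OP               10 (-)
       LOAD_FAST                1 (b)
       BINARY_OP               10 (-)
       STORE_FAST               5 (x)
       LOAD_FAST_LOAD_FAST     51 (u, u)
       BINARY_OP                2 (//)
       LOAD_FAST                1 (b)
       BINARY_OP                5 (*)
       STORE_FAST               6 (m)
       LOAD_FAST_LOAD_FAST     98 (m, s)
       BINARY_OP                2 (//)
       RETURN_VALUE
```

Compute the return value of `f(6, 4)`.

LOAD_CONST → push 7. Stack: [7]
LOAD_FAST b → push 4. Stack: [7, 4]
BINARY_OP * → 7 * 4 = 28. Stack: [28]
LOAD_FAST b → push 4. Stack: [28, 4]
LOAD_CONST → push 3. Stack: [28, 4, 3]
BINARY_OP + → 4 + 3 = 7. Stack: [28, 7]
BINARY_OP // → 28 // 7 = 4. Stack: [4]
STORE_FAST s → s=4. Stack: []
LOAD_CONST → push 10. Stack: [10]
STORE_FAST s → s=10. Stack: []
LOAD_FAST_LOAD_FAST s,b → push 10,4. Stack: [10, 4]
BINARY_OP - → 10 - 4 = 6. Stack: [6]
STORE_FAST u → u=6. Stack: []
LOAD_FAST_LOAD_FAST a,b → push 6,4. Stack: [6, 4]
BINARY_OP + → 6 + 4 = 10. Stack: [10]
STORE_FAST t → t=10. Stack: []
LOAD_CONST → push 84. Stack: [84]
LOAD_FAST a → push 6. Stack: [84, 6]
BINARY_OP * → 84 * 6 = 504. Stack: [504]
STORE_FAST t → t=504. Stack: []
LOAD_FAST_LOAD_FAST b,u → push 4,6. Stack: [4, 6]
BINARY_OP + → 4 + 6 = 10. Stack: [10]
LOAD_CONST → push 2. Stack: [10, 2]
LOAD_FAST a → push 6. Stack: [10, 2, 6]
BINARY_OP * → 2 * 6 = 12. Stack: [10, 12]
BINARY_OP & → 10 & 12 = 8. Stack: [8]
STORE_FAST t → t=8. Stack: []
LOAD_FAST_LOAD_FAST s,t → push 10,8. Stack: [10, 8]
BINARY_OP - → 10 - 8 = 2. Stack: [2]
LOAD_FAST b → push 4. Stack: [2, 4]
BINARY_OP - → 2 - 4 = -2. Stack: [-2]
STORE_FAST x → x=-2. Stack: []
LOAD_FAST_LOAD_FAST u,u → push 6,6. Stack: [6, 6]
BINARY_OP // → 6 // 6 = 1. Stack: [1]
LOAD_FAST b → push 4. Stack: [1, 4]
BINARY_OP * → 1 * 4 = 4. Stack: [4]
STORE_FAST m → m=4. Stack: []
LOAD_FAST_LOAD_FAST m,s → push 4,10. Stack: [4, 10]
BINARY_OP // → 4 // 10 = 0. Stack: [0]
RETURN_VALUE → return 0.

0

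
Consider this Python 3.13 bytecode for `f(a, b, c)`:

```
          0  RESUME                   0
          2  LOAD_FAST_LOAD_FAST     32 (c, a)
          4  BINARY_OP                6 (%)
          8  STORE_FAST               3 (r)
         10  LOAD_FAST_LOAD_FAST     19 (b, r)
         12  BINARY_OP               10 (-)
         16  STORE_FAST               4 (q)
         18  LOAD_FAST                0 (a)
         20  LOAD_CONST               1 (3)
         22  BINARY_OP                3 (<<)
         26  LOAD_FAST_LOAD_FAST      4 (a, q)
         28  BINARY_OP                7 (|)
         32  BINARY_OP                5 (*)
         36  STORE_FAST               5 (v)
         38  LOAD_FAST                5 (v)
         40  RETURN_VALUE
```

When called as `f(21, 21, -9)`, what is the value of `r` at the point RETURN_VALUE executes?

12

LOAD_FAST_LOAD_FAST c,a → push -9,21. Stack: [-9, 21]
BINARY_OP % → -9 % 21 = 12. Stack: [12]
STORE_FAST r → r=12. Stack: []
LOAD_FAST_LOAD_FAST b,r → push 21,12. Stack: [21, 12]
BINARY_OP - → 21 - 12 = 9. Stack: [9]
STORE_FAST q → q=9. Stack: []
LOAD_FAST a → push 21. Stack: [21]
LOAD_CONST → push 3. Stack: [21, 3]
BINARY_OP << → 21 << 3 = 168. Stack: [168]
LOAD_FAST_LOAD_FAST a,q → push 21,9. Stack: [168, 21, 9]
BINARY_OP | → 21 | 9 = 29. Stack: [168, 29]
BINARY_OP * → 168 * 29 = 4872. Stack: [4872]
STORE_FAST v → v=4872. Stack: []
LOAD_FAST v → push 4872. Stack: [4872]
RETURN_VALUE → return 4872.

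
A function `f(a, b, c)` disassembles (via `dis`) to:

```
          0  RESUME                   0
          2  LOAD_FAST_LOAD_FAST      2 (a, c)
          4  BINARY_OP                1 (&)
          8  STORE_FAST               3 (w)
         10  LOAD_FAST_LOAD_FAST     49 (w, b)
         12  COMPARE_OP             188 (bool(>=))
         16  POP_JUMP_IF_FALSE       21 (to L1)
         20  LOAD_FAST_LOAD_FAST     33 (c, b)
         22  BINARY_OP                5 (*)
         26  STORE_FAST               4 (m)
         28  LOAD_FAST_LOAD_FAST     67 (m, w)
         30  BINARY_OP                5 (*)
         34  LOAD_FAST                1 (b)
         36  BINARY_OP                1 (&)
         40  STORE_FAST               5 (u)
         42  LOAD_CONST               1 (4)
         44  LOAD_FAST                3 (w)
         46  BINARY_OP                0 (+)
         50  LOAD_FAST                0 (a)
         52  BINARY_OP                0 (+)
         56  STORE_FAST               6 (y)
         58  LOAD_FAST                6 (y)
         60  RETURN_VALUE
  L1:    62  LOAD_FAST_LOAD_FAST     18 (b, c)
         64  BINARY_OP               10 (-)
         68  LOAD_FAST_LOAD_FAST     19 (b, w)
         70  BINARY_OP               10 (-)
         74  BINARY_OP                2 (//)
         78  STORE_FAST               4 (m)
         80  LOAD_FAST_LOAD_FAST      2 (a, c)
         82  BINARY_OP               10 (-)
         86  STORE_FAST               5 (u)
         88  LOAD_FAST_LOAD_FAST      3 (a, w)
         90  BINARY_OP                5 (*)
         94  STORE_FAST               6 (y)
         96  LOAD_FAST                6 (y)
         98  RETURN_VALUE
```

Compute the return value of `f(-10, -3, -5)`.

LOAD_FAST_LOAD_FAST a,c → push -10,-5. Stack: [-10, -5]
BINARY_OP & → -10 & -5 = -14. Stack: [-14]
STORE_FAST w → w=-14. Stack: []
LOAD_FAST_LOAD_FAST w,b → push -14,-3. Stack: [-14, -3]
COMPARE_OP bool(>=) → -14 vs -3 = False. Stack: [False]
POP_JUMP_IF_FALSE → pop False; jump. Stack: []
LOAD_FAST_LOAD_FAST b,c → push -3,-5. Stack: [-3, -5]
BINARY_OP - → -3 - -5 = 2. Stack: [2]
LOAD_FAST_LOAD_FAST b,w → push -3,-14. Stack: [2, -3, -14]
BINARY_OP - → -3 - -14 = 11. Stack: [2, 11]
BINARY_OP // → 2 // 11 = 0. Stack: [0]
STORE_FAST m → m=0. Stack: []
LOAD_FAST_LOAD_FAST a,c → push -10,-5. Stack: [-10, -5]
BINARY_OP - → -10 - -5 = -5. Stack: [-5]
STORE_FAST u → u=-5. Stack: []
LOAD_FAST_LOAD_FAST a,w → push -10,-14. Stack: [-10, -14]
BINARY_OP * → -10 * -14 = 140. Stack: [140]
STORE_FAST y → y=140. Stack: []
LOAD_FAST y → push 140. Stack: [140]
RETURN_VALUE → return 140.

140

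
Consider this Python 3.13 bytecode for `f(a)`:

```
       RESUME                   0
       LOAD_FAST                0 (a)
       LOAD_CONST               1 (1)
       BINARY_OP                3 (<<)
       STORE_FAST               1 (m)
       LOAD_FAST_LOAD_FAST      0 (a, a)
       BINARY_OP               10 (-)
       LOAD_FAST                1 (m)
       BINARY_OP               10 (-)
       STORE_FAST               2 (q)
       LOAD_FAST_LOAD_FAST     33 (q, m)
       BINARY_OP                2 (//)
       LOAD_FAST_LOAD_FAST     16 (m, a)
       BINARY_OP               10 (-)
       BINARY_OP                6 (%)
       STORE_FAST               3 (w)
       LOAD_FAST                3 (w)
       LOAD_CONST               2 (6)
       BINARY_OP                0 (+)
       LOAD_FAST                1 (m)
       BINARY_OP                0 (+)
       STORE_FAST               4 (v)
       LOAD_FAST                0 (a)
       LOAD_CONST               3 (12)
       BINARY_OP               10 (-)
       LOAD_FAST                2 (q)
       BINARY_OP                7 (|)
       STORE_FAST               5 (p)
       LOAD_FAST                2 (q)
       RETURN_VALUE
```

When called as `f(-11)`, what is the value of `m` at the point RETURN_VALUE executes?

-22

LOAD_FAST a → push -11. Stack: [-11]
LOAD_CONST → push 1. Stack: [-11, 1]
BINARY_OP << → -11 << 1 = -22. Stack: [-22]
STORE_FAST m → m=-22. Stack: []
LOAD_FAST_LOAD_FAST a,a → push -11,-11. Stack: [-11, -11]
BINARY_OP - → -11 - -11 = 0. Stack: [0]
LOAD_FAST m → push -22. Stack: [0, -22]
BINARY_OP - → 0 - -22 = 22. Stack: [22]
STORE_FAST q → q=22. Stack: []
LOAD_FAST_LOAD_FAST q,m → push 22,-22. Stack: [22, -22]
BINARY_OP // → 22 // -22 = -1. Stack: [-1]
LOAD_FAST_LOAD_FAST m,a → push -22,-11. Stack: [-1, -22, -11]
BINARY_OP - → -22 - -11 = -11. Stack: [-1, -11]
BINARY_OP % → -1 % -11 = -1. Stack: [-1]
STORE_FAST w → w=-1. Stack: []
LOAD_FAST w → push -1. Stack: [-1]
LOAD_CONST → push 6. Stack: [-1, 6]
BINARY_OP + → -1 + 6 = 5. Stack: [5]
LOAD_FAST m → push -22. Stack: [5, -22]
BINARY_OP + → 5 + -22 = -17. Stack: [-17]
STORE_FAST v → v=-17. Stack: []
LOAD_FAST a → push -11. Stack: [-11]
LOAD_CONST → push 12. Stack: [-11, 12]
BINARY_OP - → -11 - 12 = -23. Stack: [-23]
LOAD_FAST q → push 22. Stack: [-23, 22]
BINARY_OP | → -23 | 22 = -1. Stack: [-1]
STORE_FAST p → p=-1. Stack: []
LOAD_FAST q → push 22. Stack: [22]
RETURN_VALUE → return 22.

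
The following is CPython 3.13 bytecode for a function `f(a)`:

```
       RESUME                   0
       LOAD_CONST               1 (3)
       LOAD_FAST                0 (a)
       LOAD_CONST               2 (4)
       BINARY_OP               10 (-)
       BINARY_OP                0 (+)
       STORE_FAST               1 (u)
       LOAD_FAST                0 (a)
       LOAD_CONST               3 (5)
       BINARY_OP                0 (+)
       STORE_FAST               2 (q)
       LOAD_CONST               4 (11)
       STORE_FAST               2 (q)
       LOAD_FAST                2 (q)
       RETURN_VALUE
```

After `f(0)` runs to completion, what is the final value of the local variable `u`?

-1

LOAD_CONST → push 3. Stack: [3]
LOAD_FAST a → push 0. Stack: [3, 0]
LOAD_CONST → push 4. Stack: [3, 0, 4]
BINARY_OP - → 0 - 4 = -4. Stack: [3, -4]
BINARY_OP + → 3 + -4 = -1. Stack: [-1]
STORE_FAST u → u=-1. Stack: []
LOAD_FAST a → push 0. Stack: [0]
LOAD_CONST → push 5. Stack: [0, 5]
BINARY_OP + → 0 + 5 = 5. Stack: [5]
STORE_FAST q → q=5. Stack: []
LOAD_CONST → push 11. Stack: [11]
STORE_FAST q → q=11. Stack: []
LOAD_FAST q → push 11. Stack: [11]
RETURN_VALUE → return 11.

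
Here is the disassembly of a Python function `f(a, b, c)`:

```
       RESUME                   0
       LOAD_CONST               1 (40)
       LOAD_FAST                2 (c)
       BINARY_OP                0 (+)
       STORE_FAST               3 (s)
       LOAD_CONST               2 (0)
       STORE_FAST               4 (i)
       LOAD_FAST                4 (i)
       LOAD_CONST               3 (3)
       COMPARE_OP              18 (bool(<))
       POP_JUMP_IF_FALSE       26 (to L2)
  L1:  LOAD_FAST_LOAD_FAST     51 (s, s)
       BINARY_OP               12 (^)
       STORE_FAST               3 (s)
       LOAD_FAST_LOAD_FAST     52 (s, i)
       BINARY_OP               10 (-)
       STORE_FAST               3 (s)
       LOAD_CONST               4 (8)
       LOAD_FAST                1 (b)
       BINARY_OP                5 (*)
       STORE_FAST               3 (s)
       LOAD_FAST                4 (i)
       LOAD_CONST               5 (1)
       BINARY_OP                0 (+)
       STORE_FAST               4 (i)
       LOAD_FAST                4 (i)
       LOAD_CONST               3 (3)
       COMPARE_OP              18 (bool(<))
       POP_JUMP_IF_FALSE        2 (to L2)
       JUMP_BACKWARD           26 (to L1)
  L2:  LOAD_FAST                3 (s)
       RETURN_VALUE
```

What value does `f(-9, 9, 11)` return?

LOAD_CONST → push 40. Stack: [40]
LOAD_FAST c → push 11. Stack: [40, 11]
BINARY_OP + → 40 + 11 = 51. Stack: [51]
STORE_FAST s → s=51. Stack: []
LOAD_CONST → push 0. Stack: [0]
STORE_FAST i → i=0. Stack: []
LOAD_FAST i → push 0. Stack: [0]
LOAD_CONST → push 3. Stack: [0, 3]
COMPARE_OP bool(<) → 0 vs 3 = True. Stack: [True]
POP_JUMP_IF_FALSE → pop True; no jump. Stack: []
LOAD_FAST_LOAD_FAST s,s → push 51,51. Stack: [51, 51]
BINARY_OP ^ → 51 ^ 51 = 0. Stack: [0]
STORE_FAST s → s=0. Stack: []
LOAD_FAST_LOAD_FAST s,i → push 0,0. Stack: [0, 0]
BINARY_OP - → 0 - 0 = 0. Stack: [0]
STORE_FAST s → s=0. Stack: []
LOAD_CONST → push 8. Stack: [8]
LOAD_FAST b → push 9. Stack: [8, 9]
BINARY_OP * → 8 * 9 = 72. Stack: [72]
STORE_FAST s → s=72. Stack: []
LOAD_FAST i → push 0. Stack: [0]
LOAD_CONST → push 1. Stack: [0, 1]
BINARY_OP + → 0 + 1 = 1. Stack: [1]
STORE_FAST i → i=1. Stack: []
LOAD_FAST i → push 1. Stack: [1]
LOAD_CONST → push 3. Stack: [1, 3]
COMPARE_OP bool(<) → 1 vs 3 = True. Stack: [True]
POP_JUMP_IF_FALSE → pop True; no jump. Stack: []
LOAD_FAST_LOAD_FAST s,s → push 72,72. Stack: [72, 72]
BINARY_OP ^ → 72 ^ 72 = 0. Stack: [0]
STORE_FAST s → s=0. Stack: []
LOAD_FAST_LOAD_FAST s,i → push 0,1. Stack: [0, 1]
BINARY_OP - → 0 - 1 = -1. Stack: [-1]
STORE_FAST s → s=-1. Stack: []
LOAD_CONST → push 8. Stack: [8]
LOAD_FAST b → push 9. Stack: [8, 9]
BINARY_OP * → 8 * 9 = 72. Stack: [72]
STORE_FAST s → s=72. Stack: []
LOAD_FAST i → push 1. Stack: [1]
LOAD_CONST → push 1. Stack: [1, 1]
BINARY_OP + → 1 + 1 = 2. Stack: [2]
STORE_FAST i → i=2. Stack: []
LOAD_FAST i → push 2. Stack: [2]
LOAD_CONST → push 3. Stack: [2, 3]
COMPARE_OP bool(<) → 2 vs 3 = True. Stack: [True]
POP_JUMP_IF_FALSE → pop True; no jump. Stack: []
LOAD_FAST_LOAD_FAST s,s → push 72,72. Stack: [72, 72]
BINARY_OP ^ → 72 ^ 72 = 0. Stack: [0]
STORE_FAST s → s=0. Stack: []
LOAD_FAST_LOAD_FAST s,i → push 0,2. Stack: [0, 2]
BINARY_OP - → 0 - 2 = -2. Stack: [-2]
STORE_FAST s → s=-2. Stack: []
LOAD_CONST → push 8. Stack: [8]
LOAD_FAST b → push 9. Stack: [8, 9]
BINARY_OP * → 8 * 9 = 72. Stack: [72]
STORE_FAST s → s=72. Stack: []
LOAD_FAST i → push 2. Stack: [2]
LOAD_CONST → push 1. Stack: [2, 1]
BINARY_OP + → 2 + 1 = 3. Stack: [3]
STORE_FAST i → i=3. Stack: []
LOAD_FAST i → push 3. Stack: [3]
LOAD_CONST → push 3. Stack: [3, 3]
COMPARE_OP bool(<) → 3 vs 3 = False. Stack: [False]
POP_JUMP_IF_FALSE → pop False; jump. Stack: []
LOAD_FAST s → push 72. Stack: [72]
RETURN_VALUE → return 72.

72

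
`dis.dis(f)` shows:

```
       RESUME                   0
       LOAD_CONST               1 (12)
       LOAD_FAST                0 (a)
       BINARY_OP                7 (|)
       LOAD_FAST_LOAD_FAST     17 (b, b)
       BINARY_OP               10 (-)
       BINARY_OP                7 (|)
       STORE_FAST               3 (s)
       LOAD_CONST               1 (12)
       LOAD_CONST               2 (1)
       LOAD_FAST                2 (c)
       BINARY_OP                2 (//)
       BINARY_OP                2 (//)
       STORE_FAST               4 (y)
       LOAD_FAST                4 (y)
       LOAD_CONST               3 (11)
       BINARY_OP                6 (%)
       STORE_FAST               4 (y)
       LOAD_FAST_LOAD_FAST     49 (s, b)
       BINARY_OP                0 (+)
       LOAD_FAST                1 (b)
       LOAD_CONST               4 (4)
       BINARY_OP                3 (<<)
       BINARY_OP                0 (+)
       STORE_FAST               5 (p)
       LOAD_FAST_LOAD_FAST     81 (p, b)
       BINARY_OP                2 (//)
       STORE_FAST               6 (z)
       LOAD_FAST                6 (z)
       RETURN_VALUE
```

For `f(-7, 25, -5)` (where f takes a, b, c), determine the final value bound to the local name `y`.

LOAD_CONST → push 12. Stack: [12]
LOAD_FAST a → push -7. Stack: [12, -7]
BINARY_OP | → 12 | -7 = -3. Stack: [-3]
LOAD_FAST_LOAD_FAST b,b → push 25,25. Stack: [-3, 25, 25]
BINARY_OP - → 25 - 25 = 0. Stack: [-3, 0]
BINARY_OP | → -3 | 0 = -3. Stack: [-3]
STORE_FAST s → s=-3. Stack: []
LOAD_CONST → push 12. Stack: [12]
LOAD_CONST → push 1. Stack: [12, 1]
LOAD_FAST c → push -5. Stack: [12, 1, -5]
BINARY_OP // → 1 // -5 = -1. Stack: [12, -1]
BINARY_OP // → 12 // -1 = -12. Stack: [-12]
STORE_FAST y → y=-12. Stack: []
LOAD_FAST y → push -12. Stack: [-12]
LOAD_CONST → push 11. Stack: [-12, 11]
BINARY_OP % → -12 % 11 = 10. Stack: [10]
STORE_FAST y → y=10. Stack: []
LOAD_FAST_LOAD_FAST s,b → push -3,25. Stack: [-3, 25]
BINARY_OP + → -3 + 25 = 22. Stack: [22]
LOAD_FAST b → push 25. Stack: [22, 25]
LOAD_CONST → push 4. Stack: [22, 25, 4]
BINARY_OP << → 25 << 4 = 400. Stack: [22, 400]
BINARY_OP + → 22 + 400 = 422. Stack: [422]
STORE_FAST p → p=422. Stack: []
LOAD_FAST_LOAD_FAST p,b → push 422,25. Stack: [422, 25]
BINARY_OP // → 422 // 25 = 16. Stack: [16]
STORE_FAST z → z=16. Stack: []
LOAD_FAST z → push 16. Stack: [16]
RETURN_VALUE → return 16.

10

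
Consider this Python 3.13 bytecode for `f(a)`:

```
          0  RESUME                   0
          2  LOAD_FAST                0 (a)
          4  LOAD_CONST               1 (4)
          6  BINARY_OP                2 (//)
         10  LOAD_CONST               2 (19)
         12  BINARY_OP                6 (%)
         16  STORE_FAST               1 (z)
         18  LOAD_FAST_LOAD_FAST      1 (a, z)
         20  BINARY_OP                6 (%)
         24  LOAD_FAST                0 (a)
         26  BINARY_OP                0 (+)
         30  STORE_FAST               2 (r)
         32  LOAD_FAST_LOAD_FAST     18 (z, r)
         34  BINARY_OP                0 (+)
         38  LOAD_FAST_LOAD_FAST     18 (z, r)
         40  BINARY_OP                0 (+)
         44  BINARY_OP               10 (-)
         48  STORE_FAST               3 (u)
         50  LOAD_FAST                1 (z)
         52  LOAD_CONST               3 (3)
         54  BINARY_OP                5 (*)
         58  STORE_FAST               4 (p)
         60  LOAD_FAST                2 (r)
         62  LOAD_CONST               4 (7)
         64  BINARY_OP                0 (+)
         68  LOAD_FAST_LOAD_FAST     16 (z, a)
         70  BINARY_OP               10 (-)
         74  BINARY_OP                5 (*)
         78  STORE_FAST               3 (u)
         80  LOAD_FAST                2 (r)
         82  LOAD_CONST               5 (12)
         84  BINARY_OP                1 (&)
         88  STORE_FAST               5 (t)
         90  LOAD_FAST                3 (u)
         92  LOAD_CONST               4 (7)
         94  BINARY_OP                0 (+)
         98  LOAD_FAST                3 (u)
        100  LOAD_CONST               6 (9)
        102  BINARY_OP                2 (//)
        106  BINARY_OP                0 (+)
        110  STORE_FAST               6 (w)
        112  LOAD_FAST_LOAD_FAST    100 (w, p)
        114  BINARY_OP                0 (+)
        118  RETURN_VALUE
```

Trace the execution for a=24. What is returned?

LOAD_FAST a → push 24. Stack: [24]
LOAD_CONST → push 4. Stack: [24, 4]
BINARY_OP // → 24 // 4 = 6. Stack: [6]
LOAD_CONST → push 19. Stack: [6, 19]
BINARY_OP % → 6 % 19 = 6. Stack: [6]
STORE_FAST z → z=6. Stack: []
LOAD_FAST_LOAD_FAST a,z → push 24,6. Stack: [24, 6]
BINARY_OP % → 24 % 6 = 0. Stack: [0]
LOAD_FAST a → push 24. Stack: [0, 24]
BINARY_OP + → 0 + 24 = 24. Stack: [24]
STORE_FAST r → r=24. Stack: []
LOAD_FAST_LOAD_FAST z,r → push 6,24. Stack: [6, 24]
BINARY_OP + → 6 + 24 = 30. Stack: [30]
LOAD_FAST_LOAD_FAST z,r → push 6,24. Stack: [30, 6, 24]
BINARY_OP + → 6 + 24 = 30. Stack: [30, 30]
BINARY_OP - → 30 - 30 = 0. Stack: [0]
STORE_FAST u → u=0. Stack: []
LOAD_FAST z → push 6. Stack: [6]
LOAD_CONST → push 3. Stack: [6, 3]
BINARY_OP * → 6 * 3 = 18. Stack: [18]
STORE_FAST p → p=18. Stack: []
LOAD_FAST r → push 24. Stack: [24]
LOAD_CONST → push 7. Stack: [24, 7]
BINARY_OP + → 24 + 7 = 31. Stack: [31]
LOAD_FAST_LOAD_FAST z,a → push 6,24. Stack: [31, 6, 24]
BINARY_OP - → 6 - 24 = -18. Stack: [31, -18]
BINARY_OP * → 31 * -18 = -558. Stack: [-558]
STORE_FAST u → u=-558. Stack: []
LOAD_FAST r → push 24. Stack: [24]
LOAD_CONST → push 12. Stack: [24, 12]
BINARY_OP & → 24 & 12 = 8. Stack: [8]
STORE_FAST t → t=8. Stack: []
LOAD_FAST u → push -558. Stack: [-558]
LOAD_CONST → push 7. Stack: [-558, 7]
BINARY_OP + → -558 + 7 = -551. Stack: [-551]
LOAD_FAST u → push -558. Stack: [-551, -558]
LOAD_CONST → push 9. Stack: [-551, -558, 9]
BINARY_OP // → -558 // 9 = -62. Stack: [-551, -62]
BINARY_OP + → -551 + -62 = -613. Stack: [-613]
STORE_FAST w → w=-613. Stack: []
LOAD_FAST_LOAD_FAST w,p → push -613,18. Stack: [-613, 18]
BINARY_OP + → -613 + 18 = -595. Stack: [-595]
RETURN_VALUE → return -595.

-595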